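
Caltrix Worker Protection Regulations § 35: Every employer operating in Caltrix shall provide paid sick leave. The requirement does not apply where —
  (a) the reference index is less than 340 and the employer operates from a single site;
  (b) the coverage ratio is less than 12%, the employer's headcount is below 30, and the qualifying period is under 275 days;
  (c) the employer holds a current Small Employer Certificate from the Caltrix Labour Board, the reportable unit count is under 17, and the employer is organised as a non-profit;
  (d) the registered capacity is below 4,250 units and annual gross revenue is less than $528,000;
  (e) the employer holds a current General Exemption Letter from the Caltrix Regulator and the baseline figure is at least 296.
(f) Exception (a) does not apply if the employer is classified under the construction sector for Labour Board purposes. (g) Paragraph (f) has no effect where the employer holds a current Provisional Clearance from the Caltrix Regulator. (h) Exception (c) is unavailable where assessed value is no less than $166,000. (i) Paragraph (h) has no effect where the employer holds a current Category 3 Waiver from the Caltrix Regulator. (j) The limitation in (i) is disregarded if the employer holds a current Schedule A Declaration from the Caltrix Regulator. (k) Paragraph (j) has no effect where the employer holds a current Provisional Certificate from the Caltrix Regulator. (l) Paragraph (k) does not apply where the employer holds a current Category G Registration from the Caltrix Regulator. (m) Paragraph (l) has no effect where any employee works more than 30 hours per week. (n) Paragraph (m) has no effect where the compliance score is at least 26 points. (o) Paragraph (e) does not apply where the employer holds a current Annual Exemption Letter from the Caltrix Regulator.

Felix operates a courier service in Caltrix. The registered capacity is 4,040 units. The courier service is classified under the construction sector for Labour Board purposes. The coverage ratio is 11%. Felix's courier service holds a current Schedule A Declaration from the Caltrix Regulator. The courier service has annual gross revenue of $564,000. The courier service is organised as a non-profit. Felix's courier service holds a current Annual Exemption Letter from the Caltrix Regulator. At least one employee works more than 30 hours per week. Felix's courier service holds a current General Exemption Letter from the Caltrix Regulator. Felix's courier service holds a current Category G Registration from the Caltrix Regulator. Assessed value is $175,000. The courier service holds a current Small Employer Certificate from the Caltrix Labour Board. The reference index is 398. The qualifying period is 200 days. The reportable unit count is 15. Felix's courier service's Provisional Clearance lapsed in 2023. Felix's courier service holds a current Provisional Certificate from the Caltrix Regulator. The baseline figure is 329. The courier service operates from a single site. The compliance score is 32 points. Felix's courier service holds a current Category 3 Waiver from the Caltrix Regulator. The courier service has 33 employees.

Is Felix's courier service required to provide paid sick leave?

Yes — Felix's courier service must provide paid sick leave.

Exception (a) requires that the reference index is less than 340; but the reference index is 398, not less than 340, so (a) is unavailable.
Exception (b) requires that the employer's headcount is below 30; but the employer's headcount is 33, not below 30, so (b) is unavailable.
Exception (c) is satisfied on its face — a current Small Employer Certificate is held; the reportable unit count is 15, under the 17 limit; the employer is a non-profit. Turning to paragraphs (h)–(n): (h) operates against (c): assessed value is $175,000, meeting the $166,000 threshold. (i) would limit (h) — a current Category 3 Waiver is held — but (j) sets (i) aside: (j) operates against (i): a current Schedule A Declaration is held. (k) would limit (j) — a current Provisional Certificate is held — but (l) sets (k) aside: (l) operates against (k): a current Category G Registration is held. (m) would limit (l) — at least one employee exceeds 30 hours/week — but (n) sets (m) aside: (n) operates against (m): the compliance score is 32 points, meeting the 26 points threshold. (c) is therefore removed.
Exception (d) requires that annual gross revenue is less than $528,000; but annual gross revenue is $564,000, not less than $528,000, so (d) is unavailable.
Exception (e): a current General Exemption Letter is held; the baseline figure is 329, meeting the 296 threshold — every condition holds. Turning to paragraph (o): (o) is triggered — a current Annual Exemption Letter is held. (e) is therefore removed.
None of the exceptions is available; § 35 applies in full.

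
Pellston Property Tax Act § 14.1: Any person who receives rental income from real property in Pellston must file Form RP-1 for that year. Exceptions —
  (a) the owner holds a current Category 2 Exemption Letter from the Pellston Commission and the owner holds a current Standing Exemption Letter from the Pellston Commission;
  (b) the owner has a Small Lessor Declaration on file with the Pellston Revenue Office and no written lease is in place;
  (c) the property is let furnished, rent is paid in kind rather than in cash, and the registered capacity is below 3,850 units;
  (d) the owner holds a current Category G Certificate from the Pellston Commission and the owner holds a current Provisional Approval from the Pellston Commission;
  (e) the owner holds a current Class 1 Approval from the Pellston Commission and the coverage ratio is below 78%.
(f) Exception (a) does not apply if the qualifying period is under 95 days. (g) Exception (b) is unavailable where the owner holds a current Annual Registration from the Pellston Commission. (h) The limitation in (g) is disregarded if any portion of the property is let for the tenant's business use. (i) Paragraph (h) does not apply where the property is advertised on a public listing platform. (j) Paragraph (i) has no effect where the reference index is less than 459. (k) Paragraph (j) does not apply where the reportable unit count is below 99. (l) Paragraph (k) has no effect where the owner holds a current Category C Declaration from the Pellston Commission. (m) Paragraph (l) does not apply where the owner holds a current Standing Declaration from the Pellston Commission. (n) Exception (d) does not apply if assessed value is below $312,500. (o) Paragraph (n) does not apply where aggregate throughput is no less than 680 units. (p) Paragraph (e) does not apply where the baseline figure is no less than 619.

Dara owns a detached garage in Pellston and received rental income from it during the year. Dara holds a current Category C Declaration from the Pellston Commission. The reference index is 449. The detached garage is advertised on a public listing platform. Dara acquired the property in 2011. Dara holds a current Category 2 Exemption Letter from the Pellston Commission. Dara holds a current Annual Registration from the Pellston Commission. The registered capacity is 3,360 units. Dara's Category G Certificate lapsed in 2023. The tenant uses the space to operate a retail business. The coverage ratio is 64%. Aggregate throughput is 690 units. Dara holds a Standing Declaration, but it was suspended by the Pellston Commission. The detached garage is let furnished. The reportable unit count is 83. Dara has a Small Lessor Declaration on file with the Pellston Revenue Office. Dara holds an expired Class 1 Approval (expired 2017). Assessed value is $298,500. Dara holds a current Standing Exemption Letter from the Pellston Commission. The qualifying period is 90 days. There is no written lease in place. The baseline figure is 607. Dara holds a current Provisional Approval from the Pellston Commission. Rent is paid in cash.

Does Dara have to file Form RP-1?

Exception (a): a current Category 2 Exemption Letter is held; a current Standing Exemption Letter is held — every condition holds. However, paragraph (f) must be considered: (f) applies — the qualifying period is 90 days, under the 95 days limit. Exception (a) does not apply.
Exception (b): a Small Lessor Declaration is on file; there is no written lease — every condition holds. As to paragraphs (g)–(m): (g) is triggered (a current Annual Registration is held), but is displaced by (h): (h) operates against (g): the space is let for business use. (i) operates (the property is publicly advertised), but yields to (j): (j) operates against (i): the reference index is 449, less than the 459 limit. (k) would limit (j) — the reportable unit count is 83, below the 99 limit — but (l) sets (k) aside: (l) applies — a current Category C Declaration is held. (m), which would lift (l), is inapplicable — the Standing Declaration is not current. (b) remains available.
Exception (c) requires that rent is paid in kind rather than in cash; but rent is paid in cash, so (c) is unavailable.
Exception (d) does not apply: there is no Category G Certificate in force.
Exception (e) does not apply: the Class 1 Approval is not current.

No — exception (b) applies; Dara is not required to file Form RP-1.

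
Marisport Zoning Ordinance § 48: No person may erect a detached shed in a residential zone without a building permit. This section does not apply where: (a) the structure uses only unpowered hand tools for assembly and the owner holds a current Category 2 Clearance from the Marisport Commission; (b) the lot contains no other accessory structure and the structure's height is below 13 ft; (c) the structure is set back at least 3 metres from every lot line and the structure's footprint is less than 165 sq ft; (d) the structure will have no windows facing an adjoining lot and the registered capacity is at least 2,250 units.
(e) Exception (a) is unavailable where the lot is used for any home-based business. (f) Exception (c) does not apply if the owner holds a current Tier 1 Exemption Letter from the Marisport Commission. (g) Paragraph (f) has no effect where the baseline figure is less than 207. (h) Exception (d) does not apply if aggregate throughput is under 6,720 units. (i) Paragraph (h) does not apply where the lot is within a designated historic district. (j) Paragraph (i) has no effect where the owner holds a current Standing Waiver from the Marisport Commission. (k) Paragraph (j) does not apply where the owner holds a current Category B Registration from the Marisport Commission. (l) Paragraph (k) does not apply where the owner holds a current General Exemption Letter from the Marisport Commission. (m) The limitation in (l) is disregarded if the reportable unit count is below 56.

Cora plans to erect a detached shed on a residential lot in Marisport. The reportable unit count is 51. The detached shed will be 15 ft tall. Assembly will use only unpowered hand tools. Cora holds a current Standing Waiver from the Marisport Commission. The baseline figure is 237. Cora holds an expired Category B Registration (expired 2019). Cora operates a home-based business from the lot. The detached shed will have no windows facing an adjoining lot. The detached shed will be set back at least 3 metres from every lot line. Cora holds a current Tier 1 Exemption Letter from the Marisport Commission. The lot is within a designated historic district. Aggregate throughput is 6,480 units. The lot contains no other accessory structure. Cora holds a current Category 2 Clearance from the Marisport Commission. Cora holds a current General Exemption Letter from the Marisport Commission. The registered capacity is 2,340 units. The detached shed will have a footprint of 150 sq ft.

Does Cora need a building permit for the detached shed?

Exception (a): assembly uses only hand tools; a current Category 2 Clearance is held — every condition holds. But: (e) is engaged — a home-based business operates on the lot. Exception (a) does not apply.
Exception (b) requires that the structure's height is below 13 ft; but the structure's height is 15 ft, not below 13 ft, so (b) is unavailable.
All of (c)'s requirements are met (the setback is at least 3 m on every side; the structure's footprint is 150 sq ft, less than the 165 sq ft limit). However, paragraphs (f)–(g) must be considered: (f) applies — a current Tier 1 Exemption Letter is held. (g) does not operate here (the baseline figure is 237, not less than 207), so (f) stands. (c) is therefore removed.
All of (d)'s requirements are met (no windows face an adjoining lot; the registered capacity is 2,340 units, meeting the 2,250 units threshold). But applying paragraphs (h)–(m): (h) operates — aggregate throughput is 6,480 units, under the 6,720 units limit. (i) would limit (h) — the lot is in a historic district — but (j) sets (i) aside: (j) operates against (i): a current Standing Waiver is held. (k), which would lift (j), does not operate here — the Category B Registration is not current. (d) is therefore removed.
No exception applies. The general rule governs.

Yes — Cora must obtain a building permit.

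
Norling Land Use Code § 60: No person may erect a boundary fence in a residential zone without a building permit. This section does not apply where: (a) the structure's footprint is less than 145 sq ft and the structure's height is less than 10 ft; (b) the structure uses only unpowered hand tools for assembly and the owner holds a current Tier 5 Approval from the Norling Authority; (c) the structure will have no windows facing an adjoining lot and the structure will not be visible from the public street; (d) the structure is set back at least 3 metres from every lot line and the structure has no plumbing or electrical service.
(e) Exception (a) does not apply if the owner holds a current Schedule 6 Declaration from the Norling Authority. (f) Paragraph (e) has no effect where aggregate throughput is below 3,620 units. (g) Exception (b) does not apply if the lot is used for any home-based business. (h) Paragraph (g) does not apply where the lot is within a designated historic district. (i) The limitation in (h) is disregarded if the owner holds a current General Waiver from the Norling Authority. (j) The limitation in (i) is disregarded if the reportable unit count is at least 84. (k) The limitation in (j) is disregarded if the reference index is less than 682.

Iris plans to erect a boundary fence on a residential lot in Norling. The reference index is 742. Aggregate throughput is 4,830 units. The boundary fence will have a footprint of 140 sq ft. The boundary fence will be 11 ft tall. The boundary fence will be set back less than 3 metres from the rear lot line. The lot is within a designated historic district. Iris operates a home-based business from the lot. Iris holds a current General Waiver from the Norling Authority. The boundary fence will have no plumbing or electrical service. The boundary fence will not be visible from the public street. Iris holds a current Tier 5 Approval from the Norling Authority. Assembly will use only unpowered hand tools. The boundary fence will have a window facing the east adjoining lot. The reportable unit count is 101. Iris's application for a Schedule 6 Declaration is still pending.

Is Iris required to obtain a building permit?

No — exception (b) applies; Iris does not need a building permit.

Exception (a) requires that the structure's height is less than 10 ft; but the structure's height is 11 ft, not less than 10 ft, so (a) is unavailable.
Exception (b)'s conditions are all satisfied: assembly uses only hand tools; a current Tier 5 Approval is held. Considering the limiting provisions: (g) would limit (b) — a home-based business operates on the lot — but (h) sets (g) aside: (h) is engaged — the lot is in a historic district. (i) is triggered (a current General Waiver is held), but is displaced by (j): (j) is triggered — the reportable unit count is 101, meeting the 84 threshold. (k), which would lift (j), is not engaged — the reference index is 742, not less than 682. Exception (b) stands.
Exception (c) does not apply: a window faces an adjoining lot.
Exception (d) does not apply: the rear setback is under 3 m.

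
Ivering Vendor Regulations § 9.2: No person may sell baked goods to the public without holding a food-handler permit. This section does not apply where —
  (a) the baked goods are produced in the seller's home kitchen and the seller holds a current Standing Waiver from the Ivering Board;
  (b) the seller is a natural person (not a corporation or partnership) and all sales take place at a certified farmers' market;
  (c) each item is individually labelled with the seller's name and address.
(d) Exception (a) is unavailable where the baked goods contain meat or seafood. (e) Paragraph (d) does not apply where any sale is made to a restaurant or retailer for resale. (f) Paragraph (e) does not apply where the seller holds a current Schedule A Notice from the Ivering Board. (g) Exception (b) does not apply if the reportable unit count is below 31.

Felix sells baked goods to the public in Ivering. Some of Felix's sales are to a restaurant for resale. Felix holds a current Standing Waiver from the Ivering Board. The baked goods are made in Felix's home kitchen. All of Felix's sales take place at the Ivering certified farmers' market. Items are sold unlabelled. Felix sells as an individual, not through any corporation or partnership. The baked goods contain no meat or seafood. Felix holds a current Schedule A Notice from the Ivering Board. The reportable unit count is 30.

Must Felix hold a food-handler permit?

Exception (a)'s conditions are all satisfied: the baked goods are home-kitchen produced; a current Standing Waiver is held. Considering the limiting provisions: (d), which would limit (a), does not operate here: the baked goods contain no meat or seafood. Exception (a) stands.
Exception (b): the seller is a natural person; all sales are at a certified farmers' market — every condition holds. However, paragraph (g) must be considered: (g) operates against (b): the reportable unit count is 30, below the 31 limit. So (b) is unavailable.
Exception (c) does not apply: items are sold unlabelled.

No — exception (a) applies; Felix is not required to hold a food-handler permit.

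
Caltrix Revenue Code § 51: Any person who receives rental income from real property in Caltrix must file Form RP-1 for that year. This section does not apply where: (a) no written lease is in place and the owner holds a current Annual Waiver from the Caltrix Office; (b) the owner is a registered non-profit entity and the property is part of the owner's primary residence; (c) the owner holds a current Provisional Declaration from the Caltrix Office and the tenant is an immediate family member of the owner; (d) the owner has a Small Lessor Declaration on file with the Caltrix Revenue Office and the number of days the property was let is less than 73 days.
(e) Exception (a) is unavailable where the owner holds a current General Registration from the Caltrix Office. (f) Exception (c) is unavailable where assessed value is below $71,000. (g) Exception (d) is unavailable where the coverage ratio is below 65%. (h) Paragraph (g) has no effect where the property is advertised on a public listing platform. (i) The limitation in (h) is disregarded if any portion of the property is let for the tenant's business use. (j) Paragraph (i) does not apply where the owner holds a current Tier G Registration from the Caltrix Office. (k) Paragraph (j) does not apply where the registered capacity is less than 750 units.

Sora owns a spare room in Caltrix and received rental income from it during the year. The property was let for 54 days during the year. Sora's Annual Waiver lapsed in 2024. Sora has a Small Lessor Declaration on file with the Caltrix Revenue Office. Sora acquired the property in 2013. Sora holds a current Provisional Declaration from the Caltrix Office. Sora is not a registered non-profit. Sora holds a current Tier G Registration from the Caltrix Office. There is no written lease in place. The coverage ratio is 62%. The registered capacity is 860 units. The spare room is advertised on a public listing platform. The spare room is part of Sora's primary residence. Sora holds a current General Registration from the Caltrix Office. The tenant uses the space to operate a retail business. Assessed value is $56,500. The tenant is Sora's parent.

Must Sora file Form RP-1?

Exception (a) fails — the Annual Waiver is not current.
Exception (b) fails — Sora is not a registered non-profit.
All of (c)'s requirements are met (a current Provisional Declaration is held; the tenant is an immediate family member). Turning to paragraph (f): (f) is triggered — assessed value is $56,500, below the $71,000 limit. Exception (c) does not apply.
All of (d)'s requirements are met (a Small Lessor Declaration is on file; the number of days the property was let is 54 days, less than the 73 days limit). As to paragraphs (g)–(k): (g) would limit (d) — the coverage ratio is 62%, below the 65% limit — but (h) sets (g) aside: (h) operates — the property is publicly advertised. (i) would limit (h) — the space is let for business use — but (j) sets (i) aside: (j) operates against (i): a current Tier G Registration is held. (k), which would lift (j), does not operate here — the registered capacity is 860 units, not less than 750 units. Exception (d) stands.

No — exception (d) applies; Sora is not required to file Form RP-1.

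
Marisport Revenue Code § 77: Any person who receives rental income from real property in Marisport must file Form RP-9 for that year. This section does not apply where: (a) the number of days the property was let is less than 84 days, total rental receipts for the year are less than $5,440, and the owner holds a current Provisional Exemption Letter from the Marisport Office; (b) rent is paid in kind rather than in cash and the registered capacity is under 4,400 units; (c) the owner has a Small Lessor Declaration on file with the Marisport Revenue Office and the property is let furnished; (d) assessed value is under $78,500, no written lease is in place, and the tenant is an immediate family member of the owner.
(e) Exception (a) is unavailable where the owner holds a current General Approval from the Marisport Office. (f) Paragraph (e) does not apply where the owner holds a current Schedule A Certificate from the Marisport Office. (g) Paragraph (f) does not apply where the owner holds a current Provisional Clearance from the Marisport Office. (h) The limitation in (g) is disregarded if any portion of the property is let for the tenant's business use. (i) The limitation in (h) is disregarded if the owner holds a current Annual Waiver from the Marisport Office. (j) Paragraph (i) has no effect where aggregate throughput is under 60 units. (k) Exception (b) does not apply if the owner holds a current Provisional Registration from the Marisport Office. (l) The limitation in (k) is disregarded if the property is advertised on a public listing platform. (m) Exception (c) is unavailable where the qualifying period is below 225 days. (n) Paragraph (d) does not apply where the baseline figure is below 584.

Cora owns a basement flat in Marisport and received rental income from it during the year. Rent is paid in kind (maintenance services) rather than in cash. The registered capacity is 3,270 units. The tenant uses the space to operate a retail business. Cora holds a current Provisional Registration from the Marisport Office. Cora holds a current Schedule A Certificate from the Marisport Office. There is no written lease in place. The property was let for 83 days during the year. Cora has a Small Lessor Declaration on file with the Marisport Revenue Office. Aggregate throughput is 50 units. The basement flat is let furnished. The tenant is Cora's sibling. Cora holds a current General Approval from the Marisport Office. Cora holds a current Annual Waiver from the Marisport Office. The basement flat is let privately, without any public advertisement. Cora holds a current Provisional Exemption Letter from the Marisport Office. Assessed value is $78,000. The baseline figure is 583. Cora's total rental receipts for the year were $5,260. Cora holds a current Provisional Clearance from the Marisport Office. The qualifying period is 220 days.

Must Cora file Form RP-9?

All of (a)'s requirements are met (the number of days the property was let is 83 days, less than the 84 days limit; total rental receipts for the year are $5,260, less than the $5,440 limit; a current Provisional Exemption Letter is held). Under paragraphs (e)–(j): (e) operates (a current General Approval is held), but yields to (f): (f) applies — a current Schedule A Certificate is held. (g) would limit (f) — a current Provisional Clearance is held — but (h) sets (g) aside: (h) operates against (g): the space is let for business use. (i) operates (a current Annual Waiver is held), but is overridden by (j): (j) operates against (i): aggregate throughput is 50 units, under the 60 units limit. Exception (a) stands.
Exception (b)'s conditions are all satisfied: rent is paid in kind; the registered capacity is 3,270 units, under the 4,400 units limit. But: (k) operates against (b): a current Provisional Registration is held. (l), which would lift (k), is not triggered — the property is let privately without advertisement. Exception (b) does not apply.
Exception (c)'s conditions are all satisfied: a Small Lessor Declaration is on file; the property is let furnished. However, paragraph (m) must be considered: (m) operates — the qualifying period is 220 days, below the 225 days limit. So (c) is unavailable.
Exception (d) is satisfied on its face — assessed value is $78,000, under the $78,500 limit; there is no written lease; the tenant is an immediate family member. But: (n) is engaged — the baseline figure is 583, below the 584 limit. So (d) is unavailable.

No — exception (a) applies; Cora is not required to file Form RP-9.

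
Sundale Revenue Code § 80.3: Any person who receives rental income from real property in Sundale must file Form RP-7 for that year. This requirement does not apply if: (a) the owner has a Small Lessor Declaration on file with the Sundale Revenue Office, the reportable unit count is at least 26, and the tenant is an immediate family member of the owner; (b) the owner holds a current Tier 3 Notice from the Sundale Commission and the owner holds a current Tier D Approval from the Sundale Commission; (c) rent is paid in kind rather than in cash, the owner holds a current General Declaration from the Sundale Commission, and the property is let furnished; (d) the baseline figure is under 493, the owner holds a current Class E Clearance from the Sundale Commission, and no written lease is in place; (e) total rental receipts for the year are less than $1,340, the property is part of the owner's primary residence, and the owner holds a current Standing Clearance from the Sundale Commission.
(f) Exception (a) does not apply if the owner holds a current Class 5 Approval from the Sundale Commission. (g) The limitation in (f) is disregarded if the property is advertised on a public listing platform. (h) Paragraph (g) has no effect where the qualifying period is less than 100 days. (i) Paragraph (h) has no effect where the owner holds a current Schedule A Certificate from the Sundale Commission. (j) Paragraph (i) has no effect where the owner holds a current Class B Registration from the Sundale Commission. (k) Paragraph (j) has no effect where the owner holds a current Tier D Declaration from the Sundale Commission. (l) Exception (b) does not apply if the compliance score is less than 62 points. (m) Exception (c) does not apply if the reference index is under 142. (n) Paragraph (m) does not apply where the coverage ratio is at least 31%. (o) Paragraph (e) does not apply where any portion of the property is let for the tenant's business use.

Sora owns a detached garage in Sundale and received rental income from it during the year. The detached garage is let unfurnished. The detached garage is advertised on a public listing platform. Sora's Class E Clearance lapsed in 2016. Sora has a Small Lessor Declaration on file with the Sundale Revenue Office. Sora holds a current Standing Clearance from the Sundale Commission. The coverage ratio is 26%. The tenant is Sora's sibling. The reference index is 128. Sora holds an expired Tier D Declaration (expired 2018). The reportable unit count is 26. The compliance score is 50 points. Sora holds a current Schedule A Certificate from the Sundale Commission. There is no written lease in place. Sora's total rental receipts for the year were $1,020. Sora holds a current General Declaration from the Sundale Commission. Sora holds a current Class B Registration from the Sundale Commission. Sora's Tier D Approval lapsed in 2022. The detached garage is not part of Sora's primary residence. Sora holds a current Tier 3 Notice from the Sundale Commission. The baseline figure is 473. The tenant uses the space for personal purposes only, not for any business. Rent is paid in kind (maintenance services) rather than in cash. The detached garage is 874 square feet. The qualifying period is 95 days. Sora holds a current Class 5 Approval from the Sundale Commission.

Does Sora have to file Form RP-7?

Exception (a)'s conditions are all satisfied: a Small Lessor Declaration is on file; the reportable unit count is 26, meeting the 26 threshold; the tenant is an immediate family member. But: (f) operates against (a): a current Class 5 Approval is held. (g) operates (the property is publicly advertised), but is itself disapplied by (h): (h) operates against (g): the qualifying period is 95 days, less than the 100 days limit. (i) applies (a current Schedule A Certificate is held), but is displaced by (j): (j) operates against (i): a current Class B Registration is held. (k) is not triggered (there is no Tier D Declaration in force), so (j) stands. So (a) is unavailable.
Exception (b) does not apply: no current Tier D Approval is held.
Exception (c) does not apply: the property is let unfurnished.
Exception (d) fails — the Class E Clearance is not current.
Exception (e) does not apply: the detached garage is not part of the primary residence.
Every exception is unavailable, so the rule governs.

Yes — Sora must file Form RP-7.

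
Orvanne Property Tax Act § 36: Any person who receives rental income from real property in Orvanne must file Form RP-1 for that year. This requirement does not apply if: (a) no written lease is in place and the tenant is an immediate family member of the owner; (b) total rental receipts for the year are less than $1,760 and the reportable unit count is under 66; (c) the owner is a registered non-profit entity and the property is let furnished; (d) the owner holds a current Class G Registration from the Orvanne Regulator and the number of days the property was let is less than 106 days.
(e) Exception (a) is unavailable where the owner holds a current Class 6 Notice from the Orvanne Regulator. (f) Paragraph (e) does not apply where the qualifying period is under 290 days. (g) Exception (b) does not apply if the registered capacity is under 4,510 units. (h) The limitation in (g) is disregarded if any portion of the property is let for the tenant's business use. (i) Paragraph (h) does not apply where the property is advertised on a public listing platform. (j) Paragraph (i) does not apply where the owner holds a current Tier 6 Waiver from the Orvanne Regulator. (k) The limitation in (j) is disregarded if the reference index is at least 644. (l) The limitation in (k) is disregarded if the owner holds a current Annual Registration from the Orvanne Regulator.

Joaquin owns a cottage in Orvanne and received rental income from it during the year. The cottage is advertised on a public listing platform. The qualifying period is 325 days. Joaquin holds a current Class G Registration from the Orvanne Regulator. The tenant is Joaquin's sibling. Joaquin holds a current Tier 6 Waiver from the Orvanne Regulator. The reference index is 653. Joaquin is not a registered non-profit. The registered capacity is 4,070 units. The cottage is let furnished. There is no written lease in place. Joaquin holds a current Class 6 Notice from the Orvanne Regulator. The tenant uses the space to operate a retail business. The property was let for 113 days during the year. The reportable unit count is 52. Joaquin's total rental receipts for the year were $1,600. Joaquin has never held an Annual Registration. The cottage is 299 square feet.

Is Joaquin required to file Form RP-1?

All of (a)'s requirements are met (there is no written lease; the tenant is an immediate family member). But: (e) is engaged — a current Class 6 Notice is held. (f), which would lift (e), does not operate here — the qualifying period is 325 days, not under 290 days. (a) is therefore removed.
Exception (b) is satisfied on its face — total rental receipts for the year are $1,600, less than the $1,760 limit; the reportable unit count is 52, under the 66 limit. But applying paragraphs (g)–(l): (g) operates against (b): the registered capacity is 4,070 units, under the 4,510 units limit. (h) is triggered (the space is let for business use), but is set aside by (i): (i) is triggered — the property is publicly advertised. (j) applies (a current Tier 6 Waiver is held), but is displaced by (k): (k) operates — the reference index is 653, meeting the 644 threshold. (l), which would lift (k), is not engaged — no current Annual Registration is held. Exception (b) does not apply.
Exception (c) fails — Joaquin is not a registered non-profit.
Exception (d) fails — the number of days the property was let is 113 days, not less than 106 days.
Every exception is unavailable, so the rule governs.

Yes — Joaquin must file Form RP-1.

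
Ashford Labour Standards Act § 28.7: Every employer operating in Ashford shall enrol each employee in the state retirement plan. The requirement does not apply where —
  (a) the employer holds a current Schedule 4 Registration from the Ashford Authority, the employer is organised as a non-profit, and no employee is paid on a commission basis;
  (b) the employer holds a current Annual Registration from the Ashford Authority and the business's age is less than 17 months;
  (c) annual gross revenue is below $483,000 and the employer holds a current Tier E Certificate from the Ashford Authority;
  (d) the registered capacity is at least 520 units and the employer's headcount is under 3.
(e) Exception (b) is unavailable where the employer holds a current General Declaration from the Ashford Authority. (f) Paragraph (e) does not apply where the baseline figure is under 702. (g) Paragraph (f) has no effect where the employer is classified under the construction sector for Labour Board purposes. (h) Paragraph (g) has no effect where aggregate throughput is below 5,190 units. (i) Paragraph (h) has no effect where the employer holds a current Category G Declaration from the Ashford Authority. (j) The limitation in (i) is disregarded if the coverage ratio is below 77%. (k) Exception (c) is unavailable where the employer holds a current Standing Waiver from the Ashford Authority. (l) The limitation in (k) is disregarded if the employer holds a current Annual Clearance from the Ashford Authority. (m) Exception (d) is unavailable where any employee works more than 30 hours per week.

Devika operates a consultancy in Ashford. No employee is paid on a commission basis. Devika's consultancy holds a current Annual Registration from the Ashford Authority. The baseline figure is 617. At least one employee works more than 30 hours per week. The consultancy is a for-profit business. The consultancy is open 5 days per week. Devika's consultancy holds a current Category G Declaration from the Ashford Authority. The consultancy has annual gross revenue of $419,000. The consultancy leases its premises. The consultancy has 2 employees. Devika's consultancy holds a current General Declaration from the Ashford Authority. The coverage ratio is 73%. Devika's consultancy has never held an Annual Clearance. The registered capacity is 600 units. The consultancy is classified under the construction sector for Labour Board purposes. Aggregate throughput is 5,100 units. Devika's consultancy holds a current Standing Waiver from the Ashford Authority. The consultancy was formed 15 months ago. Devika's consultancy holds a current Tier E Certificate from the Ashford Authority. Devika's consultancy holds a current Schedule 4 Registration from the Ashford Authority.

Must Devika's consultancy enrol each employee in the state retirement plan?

Exception (a) does not apply: the employer is for-profit.
All of (b)'s requirements are met (a current Annual Registration is held; the business's age is 15 months, less than the 17 months limit). Applying paragraphs (e)–(j): (e) would limit (b) — a current General Declaration is held — but (f) sets (e) aside: (f) operates against (e): the baseline figure is 617, under the 702 limit. (g) applies (the consultancy is classified under the construction sector), but is displaced by (h): (h) is engaged — aggregate throughput is 5,100 units, below the 5,190 units limit. (i) is engaged (a current Category G Declaration is held), but yields to (j): (j) is triggered — the coverage ratio is 73%, below the 77% limit. So (b) applies.
All of (c)'s requirements are met (annual gross revenue is $419,000, below the $483,000 limit; a current Tier E Certificate is held). However, paragraphs (k)–(l) must be considered: (k) is triggered — a current Standing Waiver is held. (l) is not engaged (the Annual Clearance is not current), so (k) stands. Exception (c) does not apply.
Exception (d)'s conditions are all satisfied: the registered capacity is 600 units, meeting the 520 units threshold; the employer's headcount is 2, under the 3 limit. However, paragraph (m) must be considered: (m) is triggered — at least one employee exceeds 30 hours/week. (d) is therefore removed.

No — exception (b) applies; Devika's consultancy is not required to enrol each employee in the state retirement plan.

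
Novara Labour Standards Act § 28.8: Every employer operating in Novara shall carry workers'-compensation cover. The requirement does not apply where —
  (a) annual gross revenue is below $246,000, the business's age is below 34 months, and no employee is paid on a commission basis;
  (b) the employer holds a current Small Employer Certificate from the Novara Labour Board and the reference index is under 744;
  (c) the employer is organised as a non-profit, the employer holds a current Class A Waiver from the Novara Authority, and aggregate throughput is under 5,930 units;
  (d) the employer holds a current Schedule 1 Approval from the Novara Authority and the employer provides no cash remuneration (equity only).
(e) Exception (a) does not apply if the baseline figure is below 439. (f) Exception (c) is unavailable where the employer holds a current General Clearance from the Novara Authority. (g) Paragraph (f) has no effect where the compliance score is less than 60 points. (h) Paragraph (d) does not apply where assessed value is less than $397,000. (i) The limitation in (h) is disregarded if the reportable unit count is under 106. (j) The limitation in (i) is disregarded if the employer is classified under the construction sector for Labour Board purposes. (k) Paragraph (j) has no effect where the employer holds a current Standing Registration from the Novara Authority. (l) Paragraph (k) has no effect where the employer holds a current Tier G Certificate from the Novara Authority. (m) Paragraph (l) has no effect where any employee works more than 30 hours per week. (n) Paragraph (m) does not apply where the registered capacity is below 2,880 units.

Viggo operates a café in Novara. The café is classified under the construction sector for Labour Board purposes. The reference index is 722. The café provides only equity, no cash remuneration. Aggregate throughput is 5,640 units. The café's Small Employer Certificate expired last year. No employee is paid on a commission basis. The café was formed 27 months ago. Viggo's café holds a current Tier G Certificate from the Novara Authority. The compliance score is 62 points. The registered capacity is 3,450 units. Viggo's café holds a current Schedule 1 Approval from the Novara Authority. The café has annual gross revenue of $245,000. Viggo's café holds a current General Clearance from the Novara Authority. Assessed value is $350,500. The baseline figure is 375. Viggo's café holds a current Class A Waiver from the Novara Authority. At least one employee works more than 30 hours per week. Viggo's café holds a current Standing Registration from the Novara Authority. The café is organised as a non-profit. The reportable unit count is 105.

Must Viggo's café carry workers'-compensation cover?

No — exception (d) applies; Viggo's café is not required to carry workers'-compensation cover.

Exception (a): annual gross revenue is $245,000, below the $246,000 limit; the business's age is 27 months, below the 34 months limit; no employee is paid on commission — every condition holds. But: (e) operates against (a): the baseline figure is 375, below the 439 limit. So (a) is unavailable.
Exception (b) does not apply: the Small Employer Certificate has expired.
Exception (c) is satisfied on its face — the employer is a non-profit; a current Class A Waiver is held; aggregate throughput is 5,640 units, under the 5,930 units limit. But: (f) is triggered — a current General Clearance is held. (g) is not engaged (the compliance score is 62 points, not less than 60 points), so (f) stands. (c) is therefore removed.
Exception (d) is satisfied on its face — a current Schedule 1 Approval is held; remuneration is equity-only. Considering the limiting provisions: (h) would limit (d) — assessed value is $350,500, less than the $397,000 limit — but (i) sets (h) aside: (i) operates against (h): the reportable unit count is 105, under the 106 limit. (j) is engaged (the café is classified under the construction sector), but is overridden by (k): (k) operates against (j): a current Standing Registration is held. (l) is engaged (a current Tier G Certificate is held), but yields to (m): (m) operates against (l): at least one employee exceeds 30 hours/week. (n) does not operate here (the registered capacity is 3,450 units, not below 2,880 units), so (m) stands. Exception (d) stands.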